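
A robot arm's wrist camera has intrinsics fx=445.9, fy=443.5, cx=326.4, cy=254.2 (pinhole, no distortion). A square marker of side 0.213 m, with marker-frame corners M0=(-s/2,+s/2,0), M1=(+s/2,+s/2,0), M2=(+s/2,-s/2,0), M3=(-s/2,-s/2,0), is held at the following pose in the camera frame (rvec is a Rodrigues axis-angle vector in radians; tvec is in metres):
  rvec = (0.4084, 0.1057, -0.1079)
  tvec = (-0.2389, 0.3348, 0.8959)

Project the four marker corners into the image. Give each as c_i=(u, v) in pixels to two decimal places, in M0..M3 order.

Intrinsics K: fx=445.9, fy=443.5, cx=326.4, cy=254.2
Marker side s = 0.213 m; corners in marker frame (Z=0):
  M0 = (-0.1065, +0.1065, 0)
  M1 = (+0.1065, +0.1065, 0)
  M2 = (+0.1065, -0.1065, 0)
  M3 = (-0.1065, -0.1065, 0)
rvec = (0.4084, 0.1057, -0.1079), |rvec| = θ = 0.43544 rad = 24.949°
Rodrigues: sinθ=0.42181, 1−cosθ=0.09331; R = I + sinθ·[k]× + (1−cosθ)·[k]×²:
    [+0.98877 +0.12577 +0.08070]
    [-0.08328 +0.91218 -0.40123]
    [-0.12408 +0.39000 +0.91242]
t = (-0.2389, 0.3348, 0.8959) m
M0: Pc = R·M0+t = (-0.33081, +0.44082, +0.95065); u = 445.9·(-0.33081)/0.95065 + 326.4 = 171.2344, v = 443.5·(+0.44082)/0.95065 + 254.2 = 459.8511
M1: Pc = R·M1+t = (-0.12020, +0.42308, +0.92422); u = 445.9·(-0.12020)/0.92422 + 326.4 = 268.4075, v = 443.5·(+0.42308)/0.92422 + 254.2 = 457.2200
M2: Pc = R·M2+t = (-0.14699, +0.22878, +0.84115); u = 445.9·(-0.14699)/0.84115 + 326.4 = 248.4795, v = 443.5·(+0.22878)/0.84115 + 254.2 = 374.8270
M3: Pc = R·M3+t = (-0.35760, +0.24652, +0.86758); u = 445.9·(-0.35760)/0.86758 + 326.4 = 142.6091, v = 443.5·(+0.24652)/0.86758 + 254.2 = 380.2199

c0=(171.23, 459.85) c1=(268.41, 457.22) c2=(248.48, 374.83) c3=(142.61, 380.22)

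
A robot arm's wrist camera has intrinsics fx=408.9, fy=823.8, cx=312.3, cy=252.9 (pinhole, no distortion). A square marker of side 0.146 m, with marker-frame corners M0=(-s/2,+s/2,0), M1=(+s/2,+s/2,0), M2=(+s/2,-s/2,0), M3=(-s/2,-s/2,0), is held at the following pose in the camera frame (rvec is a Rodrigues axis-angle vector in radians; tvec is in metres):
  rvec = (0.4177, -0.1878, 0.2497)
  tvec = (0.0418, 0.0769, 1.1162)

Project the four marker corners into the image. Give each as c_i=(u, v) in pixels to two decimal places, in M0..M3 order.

Intrinsics K: fx=408.9, fy=823.8, cx=312.3, cy=252.9
Marker side s = 0.146 m; corners in marker frame (Z=0):
  M0 = (-0.0730, +0.0730, 0)
  M1 = (+0.0730, +0.0730, 0)
  M2 = (+0.0730, -0.0730, 0)
  M3 = (-0.0730, -0.0730, 0)
rvec = (0.4177, -0.1878, 0.2497), |rvec| = θ = 0.52162 rad = 29.887°
Rodrigues: sinθ=0.49829, 1−cosθ=0.13299; R = I + sinθ·[k]× + (1−cosθ)·[k]×²:
    [+0.95229 -0.27687 -0.12842]
    [+0.20019 +0.88425 -0.42193]
    [+0.23038 +0.37609 +0.89749]
t = (0.0418, 0.0769, 1.1162) m
M0: Pc = R·M0+t = (-0.04793, +0.12684, +1.12684); u = 408.9·(-0.04793)/1.12684 + 312.3 = 294.9080, v = 823.8·(+0.12684)/1.12684 + 252.9 = 345.6266
M1: Pc = R·M1+t = (+0.09111, +0.15606, +1.16047); u = 408.9·(+0.09111)/1.16047 + 312.3 = 344.4016, v = 823.8·(+0.15606)/1.16047 + 252.9 = 363.6872
M2: Pc = R·M2+t = (+0.13153, +0.02696, +1.10556); u = 408.9·(+0.13153)/1.10556 + 312.3 = 360.9467, v = 823.8·(+0.02696)/1.10556 + 252.9 = 272.9917
M3: Pc = R·M3+t = (-0.00751, -0.00226, +1.07193); u = 408.9·(-0.00751)/1.07193 + 312.3 = 309.4370, v = 823.8·(-0.00226)/1.07193 + 252.9 = 251.1601

c0=(294.91, 345.63) c1=(344.40, 363.69) c2=(360.95, 272.99) c3=(309.44, 251.16)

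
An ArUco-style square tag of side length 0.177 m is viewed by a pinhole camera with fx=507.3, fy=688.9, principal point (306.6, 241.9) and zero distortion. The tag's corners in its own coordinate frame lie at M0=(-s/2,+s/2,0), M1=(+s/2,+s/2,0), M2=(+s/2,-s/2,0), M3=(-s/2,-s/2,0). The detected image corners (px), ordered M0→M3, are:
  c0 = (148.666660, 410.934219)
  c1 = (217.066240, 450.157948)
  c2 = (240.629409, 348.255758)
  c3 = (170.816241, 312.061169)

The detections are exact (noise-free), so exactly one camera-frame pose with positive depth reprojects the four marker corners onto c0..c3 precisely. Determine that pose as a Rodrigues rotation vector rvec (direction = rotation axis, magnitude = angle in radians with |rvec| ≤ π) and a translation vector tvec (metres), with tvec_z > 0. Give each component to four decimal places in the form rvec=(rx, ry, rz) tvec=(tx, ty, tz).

rvec=(0.0255, 0.2266, 0.3142) tvec=(-0.2540, 0.2291, 1.1407)

Intrinsics K: fx=507.3, fy=688.9, cx=306.6, cy=241.9
Marker side s = 0.177 m; corners in marker frame (Z=0):
  M0 = (-0.0885, +0.0885, 0)
  M1 = (+0.0885, +0.0885, 0)
  M2 = (+0.0885, -0.0885, 0)
  M3 = (-0.0885, -0.0885, 0)
Detected image corners:
  c0 = (148.666660, 410.934219) px
  c1 = (217.066240, 450.157948) px
  c2 = (240.629409, 348.255758) px
  c3 = (170.816241, 312.061169) px
Planar DLT: solve 8×8 A·h = b for H (H[2,2]=1):
  H  [+353.44807 -118.83672 +193.65961]
  H  [+140.72342 +587.04023 +380.26866]
  H  [-0.19025 +0.05264 +1.00000]
B = K⁻¹H; ‖b₁‖=0.876668, ‖b₂‖=0.876668; λ = 2/(‖b₁‖+‖b₂‖) = 1.140682, sign → tz>0 ⇒ λ=+1.140682
r₁ = λ·B[:,0] = (+0.92590,+0.30921,-0.21702); r₂ = λ·B[:,1] = (-0.30350,+0.95094,+0.06005)
r₃ = r₁×r₂ = (+0.22494,+0.01027,+0.97432); SVD([r₁ r₂ r₃]) → R = UVᵀ:
  R  [+0.92590 -0.30350 +0.22494]
  R  [+0.30921 +0.95094 +0.01027]
  R  [-0.21702 +0.06005 +0.97432]
t = (-0.25395, +0.22911, +1.14068) m
tr R = 2.851157; θ = arccos((tr R − 1)/2) = 0.388236 rad = 22.244°
axis k = ((R−Rᵀ)₃₂, (R−Rᵀ)₁₃, (R−Rᵀ)₂₁) / (2 sinθ) = (+0.065753, +0.583735, +0.809277)
rvec = θ·k = (+0.025528, +0.226627, +0.314190)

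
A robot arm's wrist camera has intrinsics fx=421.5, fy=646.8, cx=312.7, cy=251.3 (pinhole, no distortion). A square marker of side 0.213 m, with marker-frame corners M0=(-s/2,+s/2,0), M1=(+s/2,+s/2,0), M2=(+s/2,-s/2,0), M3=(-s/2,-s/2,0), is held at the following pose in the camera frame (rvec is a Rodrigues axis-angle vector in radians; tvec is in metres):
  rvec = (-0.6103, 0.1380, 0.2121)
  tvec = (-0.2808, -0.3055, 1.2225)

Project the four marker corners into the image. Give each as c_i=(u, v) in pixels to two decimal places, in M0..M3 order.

c0=(166.98, 121.77) c1=(237.90, 136.02) c2=(261.80, 59.52) c3=(196.54, 48.95)

Intrinsics K: fx=421.5, fy=646.8, cx=312.7, cy=251.3
Marker side s = 0.213 m; corners in marker frame (Z=0):
  M0 = (-0.1065, +0.1065, 0)
  M1 = (+0.1065, +0.1065, 0)
  M2 = (+0.1065, -0.1065, 0)
  M3 = (-0.1065, -0.1065, 0)
rvec = (-0.6103, 0.1380, 0.2121), |rvec| = θ = 0.66068 rad = 37.854°
Rodrigues: sinθ=0.61365, 1−cosθ=0.21042; R = I + sinθ·[k]× + (1−cosθ)·[k]×²:
    [+0.96913 -0.23760 +0.06578]
    [+0.15640 +0.79876 +0.58097]
    [-0.19058 -0.55275 +0.81126]
t = (-0.2808, -0.3055, 1.2225) m
M0: Pc = R·M0+t = (-0.40932, -0.23709, +1.18393); u = 421.5·(-0.40932)/1.18393 + 312.7 = 166.9756, v = 646.8·(-0.23709)/1.18393 + 251.3 = 121.7742
M1: Pc = R·M1+t = (-0.20289, -0.20378, +1.14334); u = 421.5·(-0.20289)/1.14334 + 312.7 = 237.9021, v = 646.8·(-0.20378)/1.14334 + 251.3 = 136.0214
M2: Pc = R·M2+t = (-0.15228, -0.37391, +1.26107); u = 421.5·(-0.15228)/1.26107 + 312.7 = 261.8011, v = 646.8·(-0.37391)/1.26107 + 251.3 = 59.5222
M3: Pc = R·M3+t = (-0.35871, -0.40722, +1.30166); u = 421.5·(-0.35871)/1.30166 + 312.7 = 196.5446, v = 646.8·(-0.40722)/1.30166 + 251.3 = 48.9493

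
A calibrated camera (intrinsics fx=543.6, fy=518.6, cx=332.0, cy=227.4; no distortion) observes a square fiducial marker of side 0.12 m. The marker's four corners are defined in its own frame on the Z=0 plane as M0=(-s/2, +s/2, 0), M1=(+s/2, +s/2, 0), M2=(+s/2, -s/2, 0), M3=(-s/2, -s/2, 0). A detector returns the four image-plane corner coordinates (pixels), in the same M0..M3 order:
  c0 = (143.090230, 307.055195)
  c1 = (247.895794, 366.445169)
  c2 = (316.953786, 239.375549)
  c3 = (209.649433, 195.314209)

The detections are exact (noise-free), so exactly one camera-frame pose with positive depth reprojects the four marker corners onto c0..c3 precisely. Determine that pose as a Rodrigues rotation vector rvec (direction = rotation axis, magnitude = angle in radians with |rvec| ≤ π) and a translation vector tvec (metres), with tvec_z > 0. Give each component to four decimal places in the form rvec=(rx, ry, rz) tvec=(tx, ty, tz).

Intrinsics K: fx=543.6, fy=518.6, cx=332.0, cy=227.4
Marker side s = 0.12 m; corners in marker frame (Z=0):
  M0 = (-0.0600, +0.0600, 0)
  M1 = (+0.0600, +0.0600, 0)
  M2 = (+0.0600, -0.0600, 0)
  M3 = (-0.0600, -0.0600, 0)
Detected image corners:
  c0 = (143.090230, 307.055195) px
  c1 = (247.895794, 366.445169) px
  c2 = (316.953786, 239.375549) px
  c3 = (209.649433, 195.314209) px
Planar DLT: solve 8×8 A·h = b for H (H[2,2]=1):
  H  [+676.57167 -652.10896 +227.29679]
  H  [+179.03246 +885.77960 +274.27621]
  H  [-0.90436 -0.38188 +1.00000]
B = K⁻¹H; ‖b₁‖=2.144088, ‖b₂‖=2.144088; λ = 2/(‖b₁‖+‖b₂‖) = 0.466399, sign → tz>0 ⇒ λ=+0.466399
r₁ = λ·B[:,0] = (+0.83809,+0.34596,-0.42179); r₂ = λ·B[:,1] = (-0.45072,+0.87472,-0.17811)
r₃ = r₁×r₂ = (+0.30733,+0.33938,+0.88903); SVD([r₁ r₂ r₃]) → R = UVᵀ:
  R  [+0.83809 -0.45072 +0.30733]
  R  [+0.34596 +0.87472 +0.33938]
  R  [-0.42179 -0.17811 +0.88903]
t = (-0.08983, +0.04216, +0.46640) m
tr R = 2.601837; θ = arccos((tr R − 1)/2) = 0.641969 rad = 36.782°
axis k = ((R−Rᵀ)₃₂, (R−Rᵀ)₁₃, (R−Rᵀ)₂₁) / (2 sinθ) = (-0.432125, +0.608848, +0.665261)
rvec = θ·k = (-0.277411, +0.390861, +0.427077)

rvec=(-0.2774, 0.3909, 0.4271) tvec=(-0.0898, 0.0422, 0.4664)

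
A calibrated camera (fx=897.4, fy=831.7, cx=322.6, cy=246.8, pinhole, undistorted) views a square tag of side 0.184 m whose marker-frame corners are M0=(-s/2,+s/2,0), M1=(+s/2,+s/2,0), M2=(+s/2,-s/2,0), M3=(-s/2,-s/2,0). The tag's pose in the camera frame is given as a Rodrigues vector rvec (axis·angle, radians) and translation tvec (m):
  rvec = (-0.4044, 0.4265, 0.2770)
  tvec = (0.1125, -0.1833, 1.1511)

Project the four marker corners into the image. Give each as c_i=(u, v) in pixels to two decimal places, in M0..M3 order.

Intrinsics K: fx=897.4, fy=831.7, cx=322.6, cy=246.8
Marker side s = 0.184 m; corners in marker frame (Z=0):
  M0 = (-0.0920, +0.0920, 0)
  M1 = (+0.0920, +0.0920, 0)
  M2 = (+0.0920, -0.0920, 0)
  M3 = (-0.0920, -0.0920, 0)
rvec = (-0.4044, 0.4265, 0.2770), |rvec| = θ = 0.64975 rad = 37.228°
Rodrigues: sinθ=0.60498, 1−cosθ=0.20376; R = I + sinθ·[k]× + (1−cosθ)·[k]×²:
    [+0.87517 -0.34116 +0.34305]
    [+0.17467 +0.88403 +0.43356]
    [-0.45118 -0.31952 +0.83327]
t = (0.1125, -0.1833, 1.1511) m
M0: Pc = R·M0+t = (+0.00060, -0.11804, +1.16321); u = 897.4·(+0.00060)/1.16321 + 322.6 = 323.0608, v = 831.7·(-0.11804)/1.16321 + 246.8 = 162.4021
M1: Pc = R·M1+t = (+0.16163, -0.08590, +1.08020); u = 897.4·(+0.16163)/1.08020 + 322.6 = 456.8771, v = 831.7·(-0.08590)/1.08020 + 246.8 = 180.6616
M2: Pc = R·M2+t = (+0.22440, -0.24856, +1.13899); u = 897.4·(+0.22440)/1.13899 + 322.6 = 499.4054, v = 831.7·(-0.24856)/1.13899 + 246.8 = 65.2979
M3: Pc = R·M3+t = (+0.06337, -0.28070, +1.22200); u = 897.4·(+0.06337)/1.22200 + 322.6 = 369.1379, v = 831.7·(-0.28070)/1.22200 + 246.8 = 55.7543

c0=(323.06, 162.40) c1=(456.88, 180.66) c2=(499.41, 65.30) c3=(369.14, 55.75)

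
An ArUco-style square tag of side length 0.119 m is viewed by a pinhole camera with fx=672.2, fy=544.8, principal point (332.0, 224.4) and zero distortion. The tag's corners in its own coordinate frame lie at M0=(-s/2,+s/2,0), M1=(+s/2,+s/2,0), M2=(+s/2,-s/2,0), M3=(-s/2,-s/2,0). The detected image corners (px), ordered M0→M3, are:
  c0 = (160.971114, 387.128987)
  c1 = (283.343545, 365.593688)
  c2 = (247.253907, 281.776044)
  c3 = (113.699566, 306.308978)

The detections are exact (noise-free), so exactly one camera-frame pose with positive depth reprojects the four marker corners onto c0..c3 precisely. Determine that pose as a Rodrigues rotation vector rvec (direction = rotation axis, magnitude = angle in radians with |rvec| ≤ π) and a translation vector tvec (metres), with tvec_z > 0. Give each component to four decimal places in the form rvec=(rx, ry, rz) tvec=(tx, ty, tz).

rvec=(0.4835, -0.0002, -0.2359) tvec=(-0.1166, 0.1247, 0.6026)

Intrinsics K: fx=672.2, fy=544.8, cx=332.0, cy=224.4
Marker side s = 0.119 m; corners in marker frame (Z=0):
  M0 = (-0.0595, +0.0595, 0)
  M1 = (+0.0595, +0.0595, 0)
  M2 = (+0.0595, -0.0595, 0)
  M3 = (-0.0595, -0.0595, 0)
Detected image corners:
  c0 = (160.971114, 387.128987) px
  c1 = (283.343545, 365.593688) px
  c2 = (247.253907, 281.776044) px
  c3 = (113.699566, 306.308978) px
Planar DLT: solve 8×8 A·h = b for H (H[2,2]=1):
  H  [+1054.63719 +504.38682 +201.91404]
  H  [-223.87567 +947.88988 +337.13689]
  H  [-0.09214 +0.76433 +1.00000]
B = K⁻¹H; ‖b₁‖=1.659524, ‖b₂‖=1.659524; λ = 2/(‖b₁‖+‖b₂‖) = 0.602582, sign → tz>0 ⇒ λ=+0.602582
r₁ = λ·B[:,0] = (+0.97283,-0.22475,-0.05552); r₂ = λ·B[:,1] = (+0.22467,+0.85872,+0.46057)
r₃ = r₁×r₂ = (-0.05584,-0.46053,+0.88589); SVD([r₁ r₂ r₃]) → R = UVᵀ:
  R  [+0.97283 +0.22467 -0.05584]
  R  [-0.22475 +0.85872 -0.46053]
  R  [-0.05552 +0.46057 +0.88589]
t = (-0.11661, +0.12469, +0.60258) m
tr R = 2.717436; θ = arccos((tr R − 1)/2) = 0.538033 rad = 30.827°
axis k = ((R−Rᵀ)₃₂, (R−Rᵀ)₁₃, (R−Rᵀ)₂₁) / (2 sinθ) = (+0.898727, -0.000310, -0.438508)
rvec = θ·k = (+0.483545, -0.000167, -0.235932)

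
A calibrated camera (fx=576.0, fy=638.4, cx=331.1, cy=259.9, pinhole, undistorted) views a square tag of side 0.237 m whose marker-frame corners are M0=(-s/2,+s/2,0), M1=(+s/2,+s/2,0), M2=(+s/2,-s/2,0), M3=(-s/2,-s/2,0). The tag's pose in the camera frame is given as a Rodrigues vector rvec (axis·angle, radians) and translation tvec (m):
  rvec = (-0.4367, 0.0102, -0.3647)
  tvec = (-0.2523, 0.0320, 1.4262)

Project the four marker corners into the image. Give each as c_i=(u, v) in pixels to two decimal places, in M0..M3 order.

c0=(195.42, 340.58) c1=(289.17, 301.68) c2=(260.38, 212.99) c3=(172.60, 248.30)

Intrinsics K: fx=576.0, fy=638.4, cx=331.1, cy=259.9
Marker side s = 0.237 m; corners in marker frame (Z=0):
  M0 = (-0.1185, +0.1185, 0)
  M1 = (+0.1185, +0.1185, 0)
  M2 = (+0.1185, -0.1185, 0)
  M3 = (-0.1185, -0.1185, 0)
rvec = (-0.4367, 0.0102, -0.3647), |rvec| = θ = 0.56905 rad = 32.604°
Rodrigues: sinθ=0.53883, 1−cosθ=0.15759; R = I + sinθ·[k]× + (1−cosθ)·[k]×²:
    [+0.93522 +0.34317 +0.08716]
    [-0.34750 +0.84246 +0.41170]
    [+0.06785 -0.41532 +0.90714]
t = (-0.2523, 0.0320, 1.4262) m
M0: Pc = R·M0+t = (-0.32246, +0.17301, +1.36894); u = 576.0·(-0.32246)/1.36894 + 331.1 = 195.4216, v = 638.4·(+0.17301)/1.36894 + 259.9 = 340.5827
M1: Pc = R·M1+t = (-0.10081, +0.09065, +1.38502); u = 576.0·(-0.10081)/1.38502 + 331.1 = 289.1750, v = 638.4·(+0.09065)/1.38502 + 259.9 = 301.6848
M2: Pc = R·M2+t = (-0.18214, -0.10901, +1.48346); u = 576.0·(-0.18214)/1.48346 + 331.1 = 260.3777, v = 638.4·(-0.10901)/1.48346 + 259.9 = 212.9875
M3: Pc = R·M3+t = (-0.40379, -0.02665, +1.46738); u = 576.0·(-0.40379)/1.46738 + 331.1 = 172.5977, v = 638.4·(-0.02665)/1.46738 + 259.9 = 248.3042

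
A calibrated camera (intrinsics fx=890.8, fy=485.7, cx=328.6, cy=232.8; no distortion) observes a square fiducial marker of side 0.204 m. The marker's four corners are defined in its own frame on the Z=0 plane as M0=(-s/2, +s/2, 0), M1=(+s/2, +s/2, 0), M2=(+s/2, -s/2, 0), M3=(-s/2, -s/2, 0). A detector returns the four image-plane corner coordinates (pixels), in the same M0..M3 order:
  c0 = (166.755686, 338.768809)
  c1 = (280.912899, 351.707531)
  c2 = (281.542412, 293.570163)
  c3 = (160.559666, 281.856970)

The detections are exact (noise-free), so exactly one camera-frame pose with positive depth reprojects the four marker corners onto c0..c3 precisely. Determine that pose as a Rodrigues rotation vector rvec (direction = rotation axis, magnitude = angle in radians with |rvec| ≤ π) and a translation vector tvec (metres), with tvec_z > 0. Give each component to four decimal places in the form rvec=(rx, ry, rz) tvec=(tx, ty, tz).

rvec=(0.4227, 0.2691, 0.0864) tvec=(-0.1734, 0.2507, 1.4423)

Intrinsics K: fx=890.8, fy=485.7, cx=328.6, cy=232.8
Marker side s = 0.204 m; corners in marker frame (Z=0):
  M0 = (-0.1020, +0.1020, 0)
  M1 = (+0.1020, +0.1020, 0)
  M2 = (+0.1020, -0.1020, 0)
  M3 = (-0.1020, -0.1020, 0)
Detected image corners:
  c0 = (166.755686, 338.768809) px
  c1 = (280.912899, 351.707531) px
  c2 = (281.542412, 293.570163) px
  c3 = (160.559666, 281.856970) px
Planar DLT: solve 8×8 A·h = b for H (H[2,2]=1):
  H  [+538.84882 +78.10613 +221.48674]
  H  [+7.89395 +373.24186 +317.21780]
  H  [-0.16626 +0.28852 +1.00000]
B = K⁻¹H; ‖b₁‖=0.693334, ‖b₂‖=0.693334; λ = 2/(‖b₁‖+‖b₂‖) = 1.442307, sign → tz>0 ⇒ λ=+1.442307
r₁ = λ·B[:,0] = (+0.96091,+0.13838,-0.23979); r₂ = λ·B[:,1] = (-0.02704,+0.90890,+0.41613)
r₃ = r₁×r₂ = (+0.27553,-0.39338,+0.87712); SVD([r₁ r₂ r₃]) → R = UVᵀ:
  R  [+0.96091 -0.02704 +0.27553]
  R  [+0.13838 +0.90890 -0.39338]
  R  [-0.23979 +0.41613 +0.87712]
t = (-0.17343, +0.25068, +1.44231) m
tr R = 2.746930; θ = arccos((tr R − 1)/2) = 0.508522 rad = 29.136°
axis k = ((R−Rᵀ)₃₂, (R−Rᵀ)₁₃, (R−Rᵀ)₂₁) / (2 sinθ) = (+0.831319, +0.529199, +0.169872)
rvec = θ·k = (+0.422744, +0.269110, +0.086384)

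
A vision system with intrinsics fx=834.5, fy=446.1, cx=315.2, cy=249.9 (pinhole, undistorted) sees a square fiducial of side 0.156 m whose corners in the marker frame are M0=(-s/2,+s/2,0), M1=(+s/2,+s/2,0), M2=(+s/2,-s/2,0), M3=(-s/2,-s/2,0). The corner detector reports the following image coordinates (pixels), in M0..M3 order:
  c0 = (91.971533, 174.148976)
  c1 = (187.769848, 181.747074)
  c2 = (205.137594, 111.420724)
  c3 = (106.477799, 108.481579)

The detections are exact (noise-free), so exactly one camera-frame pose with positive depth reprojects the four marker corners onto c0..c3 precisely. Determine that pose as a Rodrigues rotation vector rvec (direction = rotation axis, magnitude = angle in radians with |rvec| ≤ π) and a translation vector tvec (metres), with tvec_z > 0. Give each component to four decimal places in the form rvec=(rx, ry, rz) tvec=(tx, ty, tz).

Intrinsics K: fx=834.5, fy=446.1, cx=315.2, cy=249.9
Marker side s = 0.156 m; corners in marker frame (Z=0):
  M0 = (-0.0780, +0.0780, 0)
  M1 = (+0.0780, +0.0780, 0)
  M2 = (+0.0780, -0.0780, 0)
  M3 = (-0.0780, -0.0780, 0)
Detected image corners:
  c0 = (91.971533, 174.148976) px
  c1 = (187.769848, 181.747074) px
  c2 = (205.137594, 111.420724) px
  c3 = (106.477799, 108.481579) px
Planar DLT: solve 8×8 A·h = b for H (H[2,2]=1):
  H  [+556.92830 -84.80857 +146.06828]
  H  [-30.60199 +451.93849 +144.16300]
  H  [-0.44814 +0.11520 +1.00000]
B = K⁻¹H; ‖b₁‖=0.966484, ‖b₂‖=0.966484; λ = 2/(‖b₁‖+‖b₂‖) = 1.034678, sign → tz>0 ⇒ λ=+1.034678
r₁ = λ·B[:,0] = (+0.86566,+0.18877,-0.46368); r₂ = λ·B[:,1] = (-0.15017,+0.98145,+0.11920)
r₃ = r₁×r₂ = (+0.47758,-0.03355,+0.87795); SVD([r₁ r₂ r₃]) → R = UVᵀ:
  R  [+0.86566 -0.15017 +0.47758]
  R  [+0.18877 +0.98145 -0.03355]
  R  [-0.46368 +0.11920 +0.87795]
t = (-0.20970, -0.24524, +1.03468) m
tr R = 2.725057; θ = arccos((tr R − 1)/2) = 0.530551 rad = 30.398°
axis k = ((R−Rᵀ)₃₂, (R−Rᵀ)₁₃, (R−Rᵀ)₂₁) / (2 sinθ) = (+0.150932, +0.930080, +0.334919)
rvec = θ·k = (+0.080077, +0.493455, +0.177692)

rvec=(0.0801, 0.4935, 0.1777) tvec=(-0.2097, -0.2452, 1.0347)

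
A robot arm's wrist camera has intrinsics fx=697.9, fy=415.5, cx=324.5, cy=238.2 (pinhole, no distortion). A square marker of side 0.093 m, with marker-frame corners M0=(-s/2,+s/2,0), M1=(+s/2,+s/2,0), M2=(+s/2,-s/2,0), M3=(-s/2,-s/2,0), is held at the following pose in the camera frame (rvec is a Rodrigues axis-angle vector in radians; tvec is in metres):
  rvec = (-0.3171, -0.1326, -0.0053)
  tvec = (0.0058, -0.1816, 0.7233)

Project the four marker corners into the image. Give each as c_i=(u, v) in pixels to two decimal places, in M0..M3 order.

Intrinsics K: fx=697.9, fy=415.5, cx=324.5, cy=238.2
Marker side s = 0.093 m; corners in marker frame (Z=0):
  M0 = (-0.0465, +0.0465, 0)
  M1 = (+0.0465, +0.0465, 0)
  M2 = (+0.0465, -0.0465, 0)
  M3 = (-0.0465, -0.0465, 0)
rvec = (-0.3171, -0.1326, -0.0053), |rvec| = θ = 0.34375 rad = 19.695°
Rodrigues: sinθ=0.33702, 1−cosθ=0.05850; R = I + sinθ·[k]× + (1−cosθ)·[k]×²:
    [+0.99128 +0.02601 -0.12917]
    [+0.01562 +0.95020 +0.31124]
    [+0.13084 -0.31054 +0.94151]
t = (0.0058, -0.1816, 0.7233) m
M0: Pc = R·M0+t = (-0.03908, -0.13814, +0.70278); u = 697.9·(-0.03908)/0.70278 + 324.5 = 285.6862, v = 415.5·(-0.13814)/0.70278 + 238.2 = 156.5268
M1: Pc = R·M1+t = (+0.05310, -0.13669, +0.71494); u = 697.9·(+0.05310)/0.71494 + 324.5 = 376.3382, v = 415.5·(-0.13669)/0.71494 + 238.2 = 158.7611
M2: Pc = R·M2+t = (+0.05068, -0.22506, +0.74382); u = 697.9·(+0.05068)/0.74382 + 324.5 = 372.0556, v = 415.5·(-0.22506)/0.74382 + 238.2 = 112.4826
M3: Pc = R·M3+t = (-0.04150, -0.22651, +0.73166); u = 697.9·(-0.04150)/0.73166 + 324.5 = 284.9107, v = 415.5·(-0.22651)/0.73166 + 238.2 = 109.5669

c0=(285.69, 156.53) c1=(376.34, 158.76) c2=(372.06, 112.48) c3=(284.91, 109.57)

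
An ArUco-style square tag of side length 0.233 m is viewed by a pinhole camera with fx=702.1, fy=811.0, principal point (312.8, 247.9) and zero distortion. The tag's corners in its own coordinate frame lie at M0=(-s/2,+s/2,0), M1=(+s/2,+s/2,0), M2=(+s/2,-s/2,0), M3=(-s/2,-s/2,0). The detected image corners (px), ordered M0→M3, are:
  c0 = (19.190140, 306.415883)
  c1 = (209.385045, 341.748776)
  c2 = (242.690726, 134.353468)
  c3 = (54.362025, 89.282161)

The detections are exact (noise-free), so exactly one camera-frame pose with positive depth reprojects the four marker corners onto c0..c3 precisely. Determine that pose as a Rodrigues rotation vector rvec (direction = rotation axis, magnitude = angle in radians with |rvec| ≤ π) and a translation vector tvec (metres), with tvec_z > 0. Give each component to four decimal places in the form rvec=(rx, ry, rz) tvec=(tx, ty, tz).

rvec=(0.0103, -0.1744, 0.1827) tvec=(-0.2235, -0.0319, 0.8757)

Intrinsics K: fx=702.1, fy=811.0, cx=312.8, cy=247.9
Marker side s = 0.233 m; corners in marker frame (Z=0):
  M0 = (-0.1165, +0.1165, 0)
  M1 = (+0.1165, +0.1165, 0)
  M2 = (+0.1165, -0.1165, 0)
  M3 = (-0.1165, -0.1165, 0)
Detected image corners:
  c0 = (19.190140, 306.415883) px
  c1 = (209.385045, 341.748776) px
  c2 = (242.690726, 134.353468) px
  c3 = (54.362025, 89.282161) px
Planar DLT: solve 8×8 A·h = b for H (H[2,2]=1):
  H  [+838.31516 -147.70615 +133.60419]
  H  [+215.73958 +909.11264 +218.33397]
  H  [+0.19813 -0.00648 +1.00000]
B = K⁻¹H; ‖b₁‖=1.141984, ‖b₂‖=1.141984; λ = 2/(‖b₁‖+‖b₂‖) = 0.875669, sign → tz>0 ⇒ λ=+0.875669
r₁ = λ·B[:,0] = (+0.96826,+0.17991,+0.17350); r₂ = λ·B[:,1] = (-0.18169,+0.98334,-0.00567)
r₃ = r₁×r₂ = (-0.17163,-0.02603,+0.98482); SVD([r₁ r₂ r₃]) → R = UVᵀ:
  R  [+0.96826 -0.18169 -0.17163]
  R  [+0.17991 +0.98334 -0.02603]
  R  [+0.17350 -0.00567 +0.98482]
t = (-0.22350, -0.03192, +0.87567) m
tr R = 2.936419; θ = arccos((tr R − 1)/2) = 0.252826 rad = 14.486°
axis k = ((R−Rᵀ)₃₂, (R−Rᵀ)₁₃, (R−Rᵀ)₂₁) / (2 sinθ) = (+0.040700, -0.689858, +0.722800)
rvec = θ·k = (+0.010290, -0.174414, +0.182743)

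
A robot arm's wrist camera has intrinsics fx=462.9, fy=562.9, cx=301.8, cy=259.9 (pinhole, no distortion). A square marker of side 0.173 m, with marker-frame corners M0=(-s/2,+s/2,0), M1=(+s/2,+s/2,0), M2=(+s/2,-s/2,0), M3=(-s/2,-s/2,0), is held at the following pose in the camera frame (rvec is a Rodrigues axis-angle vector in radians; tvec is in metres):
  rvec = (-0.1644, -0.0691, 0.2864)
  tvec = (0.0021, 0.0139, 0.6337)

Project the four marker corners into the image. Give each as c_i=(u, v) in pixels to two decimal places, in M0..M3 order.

c0=(223.15, 324.82) c1=(347.19, 368.84) c2=(378.93, 222.68) c3=(260.97, 178.94)

Intrinsics K: fx=462.9, fy=562.9, cx=301.8, cy=259.9
Marker side s = 0.173 m; corners in marker frame (Z=0):
  M0 = (-0.0865, +0.0865, 0)
  M1 = (+0.0865, +0.0865, 0)
  M2 = (+0.0865, -0.0865, 0)
  M3 = (-0.0865, -0.0865, 0)
rvec = (-0.1644, -0.0691, 0.2864), |rvec| = θ = 0.33738 rad = 19.331°
Rodrigues: sinθ=0.33102, 1−cosθ=0.05638; R = I + sinθ·[k]× + (1−cosθ)·[k]×²:
    [+0.95701 -0.27537 -0.09112]
    [+0.28662 +0.94599 +0.15150]
    [+0.04448 -0.17110 +0.98425]
t = (0.0021, 0.0139, 0.6337) m
M0: Pc = R·M0+t = (-0.10450, +0.07094, +0.61505); u = 462.9·(-0.10450)/0.61505 + 301.8 = 223.1506, v = 562.9·(+0.07094)/0.61505 + 259.9 = 324.8202
M1: Pc = R·M1+t = (+0.06106, +0.12052, +0.62275); u = 462.9·(+0.06106)/0.62275 + 301.8 = 347.1884, v = 562.9·(+0.12052)/0.62275 + 259.9 = 368.8387
M2: Pc = R·M2+t = (+0.10870, -0.04314, +0.65235); u = 462.9·(+0.10870)/0.65235 + 301.8 = 378.9333, v = 562.9·(-0.04314)/0.65235 + 259.9 = 222.6794
M3: Pc = R·M3+t = (-0.05686, -0.09272, +0.64465); u = 462.9·(-0.05686)/0.64465 + 301.8 = 260.9698, v = 562.9·(-0.09272)/0.64465 + 259.9 = 178.9376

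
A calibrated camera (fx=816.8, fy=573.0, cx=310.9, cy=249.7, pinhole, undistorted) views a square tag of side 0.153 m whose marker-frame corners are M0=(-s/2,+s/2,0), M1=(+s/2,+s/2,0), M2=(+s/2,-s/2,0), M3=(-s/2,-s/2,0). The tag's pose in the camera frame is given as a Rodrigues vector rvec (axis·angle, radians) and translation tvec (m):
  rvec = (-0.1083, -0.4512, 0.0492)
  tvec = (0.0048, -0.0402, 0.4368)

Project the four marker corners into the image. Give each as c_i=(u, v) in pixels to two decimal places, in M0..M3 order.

Intrinsics K: fx=816.8, fy=573.0, cx=310.9, cy=249.7
Marker side s = 0.153 m; corners in marker frame (Z=0):
  M0 = (-0.0765, +0.0765, 0)
  M1 = (+0.0765, +0.0765, 0)
  M2 = (+0.0765, -0.0765, 0)
  M3 = (-0.0765, -0.0765, 0)
rvec = (-0.1083, -0.4512, 0.0492), |rvec| = θ = 0.46662 rad = 26.735°
Rodrigues: sinθ=0.44987, 1−cosθ=0.10690; R = I + sinθ·[k]× + (1−cosθ)·[k]×²:
    [+0.89885 -0.02344 -0.43762]
    [+0.07143 +0.99305 +0.09351]
    [+0.43239 -0.11531 +0.89428]
t = (0.0048, -0.0402, 0.4368) m
M0: Pc = R·M0+t = (-0.06576, +0.03030, +0.39490); u = 816.8·(-0.06576)/0.39490 + 310.9 = 174.8932, v = 573.0·(+0.03030)/0.39490 + 249.7 = 293.6716
M1: Pc = R·M1+t = (+0.07177, +0.04123, +0.46106); u = 816.8·(+0.07177)/0.46106 + 310.9 = 438.0450, v = 573.0·(+0.04123)/0.46106 + 249.7 = 300.9439
M2: Pc = R·M2+t = (+0.07536, -0.11070, +0.47870); u = 816.8·(+0.07536)/0.47870 + 310.9 = 439.4787, v = 573.0·(-0.11070)/0.47870 + 249.7 = 117.1875
M3: Pc = R·M3+t = (-0.06217, -0.12163, +0.41254); u = 816.8·(-0.06217)/0.41254 + 310.9 = 187.8107, v = 573.0·(-0.12163)/0.41254 + 249.7 = 80.7591

c0=(174.89, 293.67) c1=(438.04, 300.94) c2=(439.48, 117.19) c3=(187.81, 80.76)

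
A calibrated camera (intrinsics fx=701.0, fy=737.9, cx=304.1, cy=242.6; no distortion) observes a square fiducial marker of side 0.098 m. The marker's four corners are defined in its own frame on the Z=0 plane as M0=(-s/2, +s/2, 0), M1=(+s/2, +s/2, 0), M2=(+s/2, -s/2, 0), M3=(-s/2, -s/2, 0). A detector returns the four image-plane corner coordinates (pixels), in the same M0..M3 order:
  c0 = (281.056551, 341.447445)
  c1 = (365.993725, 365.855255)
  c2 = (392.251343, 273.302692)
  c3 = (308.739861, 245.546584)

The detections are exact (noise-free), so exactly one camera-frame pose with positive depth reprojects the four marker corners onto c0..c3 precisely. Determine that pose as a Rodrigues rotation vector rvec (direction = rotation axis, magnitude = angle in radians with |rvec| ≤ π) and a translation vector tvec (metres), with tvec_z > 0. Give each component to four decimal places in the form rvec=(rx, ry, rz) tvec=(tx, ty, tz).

Intrinsics K: fx=701.0, fy=737.9, cx=304.1, cy=242.6
Marker side s = 0.098 m; corners in marker frame (Z=0):
  M0 = (-0.0490, +0.0490, 0)
  M1 = (+0.0490, +0.0490, 0)
  M2 = (+0.0490, -0.0490, 0)
  M3 = (-0.0490, -0.0490, 0)
Detected image corners:
  c0 = (281.056551, 341.447445) px
  c1 = (365.993725, 365.855255) px
  c2 = (392.251343, 273.302692) px
  c3 = (308.739861, 245.546584) px
Planar DLT: solve 8×8 A·h = b for H (H[2,2]=1):
  H  [+986.46368 -292.60121 +337.82266]
  H  [+381.74842 +945.23949 +306.65883]
  H  [+0.37699 -0.05201 +1.00000]
B = K⁻¹H; ‖b₁‖=1.357803, ‖b₂‖=1.357803; λ = 2/(‖b₁‖+‖b₂‖) = 0.736484, sign → tz>0 ⇒ λ=+0.736484
r₁ = λ·B[:,0] = (+0.91595,+0.28973,+0.27765); r₂ = λ·B[:,1] = (-0.29080,+0.95602,-0.03830)
r₃ = r₁×r₂ = (-0.27653,-0.04566,+0.95992); SVD([r₁ r₂ r₃]) → R = UVᵀ:
  R  [+0.91595 -0.29080 -0.27653]
  R  [+0.28973 +0.95602 -0.04566]
  R  [+0.27765 -0.03830 +0.95992]
t = (+0.03543, +0.06394, +0.73648) m
tr R = 2.831888; θ = arccos((tr R − 1)/2) = 0.412943 rad = 23.660°
axis k = ((R−Rᵀ)₃₂, (R−Rᵀ)₁₃, (R−Rᵀ)₂₁) / (2 sinθ) = (+0.009163, -0.690474, +0.723299)
rvec = θ·k = (+0.003784, -0.285126, +0.298681)

rvec=(0.0038, -0.2851, 0.2987) tvec=(0.0354, 0.0639, 0.7365)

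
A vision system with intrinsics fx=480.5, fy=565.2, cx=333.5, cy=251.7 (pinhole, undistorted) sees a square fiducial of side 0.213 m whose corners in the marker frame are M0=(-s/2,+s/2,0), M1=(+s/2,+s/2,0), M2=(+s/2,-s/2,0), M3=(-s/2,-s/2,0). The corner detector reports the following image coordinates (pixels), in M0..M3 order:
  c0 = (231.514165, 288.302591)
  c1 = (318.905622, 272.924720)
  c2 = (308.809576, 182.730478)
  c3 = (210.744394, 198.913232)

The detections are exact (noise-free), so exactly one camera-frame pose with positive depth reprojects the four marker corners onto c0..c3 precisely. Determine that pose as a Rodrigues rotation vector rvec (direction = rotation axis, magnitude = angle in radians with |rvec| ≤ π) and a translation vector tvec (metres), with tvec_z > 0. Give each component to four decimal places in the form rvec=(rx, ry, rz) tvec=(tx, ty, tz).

Intrinsics K: fx=480.5, fy=565.2, cx=333.5, cy=251.7
Marker side s = 0.213 m; corners in marker frame (Z=0):
  M0 = (-0.1065, +0.1065, 0)
  M1 = (+0.1065, +0.1065, 0)
  M2 = (+0.1065, -0.1065, 0)
  M3 = (-0.1065, -0.1065, 0)
Detected image corners:
  c0 = (231.514165, 288.302591) px
  c1 = (318.905622, 272.924720) px
  c2 = (308.809576, 182.730478) px
  c3 = (210.744394, 198.913232) px
Planar DLT: solve 8×8 A·h = b for H (H[2,2]=1):
  H  [+447.67058 +214.58649 +268.18426]
  H  [-61.86621 +546.93657 +238.21761]
  H  [+0.05139 +0.53186 +1.00000]
B = K⁻¹H; ‖b₁‖=0.907188, ‖b₂‖=0.907188; λ = 2/(‖b₁‖+‖b₂‖) = 1.102307, sign → tz>0 ⇒ λ=+1.102307
r₁ = λ·B[:,0] = (+0.98768,-0.14588,+0.05664); r₂ = λ·B[:,1] = (+0.08537,+0.80560,+0.58627)
r₃ = r₁×r₂ = (-0.13116,-0.57421,+0.80813); SVD([r₁ r₂ r₃]) → R = UVᵀ:
  R  [+0.98768 +0.08537 -0.13116]
  R  [-0.14588 +0.80560 -0.57421]
  R  [+0.05664 +0.58627 +0.80813]
t = (-0.14984, -0.02629, +1.10231) m
tr R = 2.601415; θ = arccos((tr R − 1)/2) = 0.642321 rad = 36.802°
axis k = ((R−Rᵀ)₃₂, (R−Rᵀ)₁₃, (R−Rᵀ)₂₁) / (2 sinθ) = (+0.968595, -0.156749, -0.193012)
rvec = θ·k = (+0.622149, -0.100683, -0.123975)

rvec=(0.6221, -0.1007, -0.1240) tvec=(-0.1498, -0.0263, 1.1023)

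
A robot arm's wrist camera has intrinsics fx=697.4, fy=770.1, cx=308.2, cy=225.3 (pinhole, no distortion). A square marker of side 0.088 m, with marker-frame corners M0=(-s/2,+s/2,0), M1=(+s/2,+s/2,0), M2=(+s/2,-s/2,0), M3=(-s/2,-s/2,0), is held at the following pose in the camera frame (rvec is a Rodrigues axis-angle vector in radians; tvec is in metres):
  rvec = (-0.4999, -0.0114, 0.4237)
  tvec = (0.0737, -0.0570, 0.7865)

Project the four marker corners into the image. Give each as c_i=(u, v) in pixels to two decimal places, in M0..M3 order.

Intrinsics K: fx=697.4, fy=770.1, cx=308.2, cy=225.3
Marker side s = 0.088 m; corners in marker frame (Z=0):
  M0 = (-0.0440, +0.0440, 0)
  M1 = (+0.0440, +0.0440, 0)
  M2 = (+0.0440, -0.0440, 0)
  M3 = (-0.0440, -0.0440, 0)
rvec = (-0.4999, -0.0114, 0.4237), |rvec| = θ = 0.65540 rad = 37.552°
Rodrigues: sinθ=0.60948, 1−cosθ=0.20720; R = I + sinθ·[k]× + (1−cosθ)·[k]×²:
    [+0.91334 -0.39126 -0.11277]
    [+0.39676 +0.79287 +0.46254]
    [-0.09157 -0.46720 +0.87940]
t = (0.0737, -0.0570, 0.7865) m
M0: Pc = R·M0+t = (+0.01630, -0.03957, +0.76997); u = 697.4·(+0.01630)/0.76997 + 308.2 = 322.9613, v = 770.1·(-0.03957)/0.76997 + 225.3 = 185.7221
M1: Pc = R·M1+t = (+0.09667, -0.00466, +0.76191); u = 697.4·(+0.09667)/0.76191 + 308.2 = 396.6860, v = 770.1·(-0.00466)/0.76191 + 225.3 = 220.5935
M2: Pc = R·M2+t = (+0.13110, -0.07443, +0.80303); u = 697.4·(+0.13110)/0.80303 + 308.2 = 422.0578, v = 770.1·(-0.07443)/0.80303 + 225.3 = 153.9233
M3: Pc = R·M3+t = (+0.05073, -0.10934, +0.81109); u = 697.4·(+0.05073)/0.81109 + 308.2 = 351.8181, v = 770.1·(-0.10934)/0.81109 + 225.3 = 121.4818

c0=(322.96, 185.72) c1=(396.69, 220.59) c2=(422.06, 153.92) c3=(351.82, 121.48)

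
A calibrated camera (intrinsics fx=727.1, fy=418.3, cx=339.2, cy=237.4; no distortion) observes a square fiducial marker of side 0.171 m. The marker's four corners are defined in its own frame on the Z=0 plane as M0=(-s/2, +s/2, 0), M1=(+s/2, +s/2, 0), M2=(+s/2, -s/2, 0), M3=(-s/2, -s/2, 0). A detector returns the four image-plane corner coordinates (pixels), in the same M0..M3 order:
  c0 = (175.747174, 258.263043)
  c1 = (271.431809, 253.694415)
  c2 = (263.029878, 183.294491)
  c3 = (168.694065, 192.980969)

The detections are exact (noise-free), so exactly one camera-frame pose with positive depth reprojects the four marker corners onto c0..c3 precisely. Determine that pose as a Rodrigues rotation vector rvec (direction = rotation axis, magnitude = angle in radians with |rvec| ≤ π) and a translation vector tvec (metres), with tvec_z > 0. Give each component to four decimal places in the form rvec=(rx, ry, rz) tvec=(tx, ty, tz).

rvec=(-0.0302, 0.4895, -0.0838) tvec=(-0.1752, -0.0385, 1.0499)

Intrinsics K: fx=727.1, fy=418.3, cx=339.2, cy=237.4
Marker side s = 0.171 m; corners in marker frame (Z=0):
  M0 = (-0.0855, +0.0855, 0)
  M1 = (+0.0855, +0.0855, 0)
  M2 = (+0.0855, -0.0855, 0)
  M3 = (-0.0855, -0.0855, 0)
Detected image corners:
  c0 = (175.747174, 258.263043) px
  c1 = (271.431809, 253.694415) px
  c2 = (263.029878, 183.294491) px
  c3 = (168.694065, 192.980969) px
Planar DLT: solve 8×8 A·h = b for H (H[2,2]=1):
  H  [+457.58570 +34.76972 +217.89848]
  H  [-140.79575 +385.78119 +222.05859]
  H  [-0.44607 -0.04674 +1.00000]
B = K⁻¹H; ‖b₁‖=0.952485, ‖b₂‖=0.952485; λ = 2/(‖b₁‖+‖b₂‖) = 1.049885, sign → tz>0 ⇒ λ=+1.049885
r₁ = λ·B[:,0] = (+0.87920,-0.08759,-0.46833); r₂ = λ·B[:,1] = (+0.07310,+0.99612,-0.04907)
r₃ = r₁×r₂ = (+0.47081,+0.00891,+0.88219); SVD([r₁ r₂ r₃]) → R = UVᵀ:
  R  [+0.87920 +0.07310 +0.47081]
  R  [-0.08759 +0.99612 +0.00891]
  R  [-0.46833 -0.04907 +0.88219]
t = (-0.17515, -0.03851, +1.04989) m
tr R = 2.757512; θ = arccos((tr R − 1)/2) = 0.497547 rad = 28.507°
axis k = ((R−Rᵀ)₃₂, (R−Rᵀ)₁₃, (R−Rᵀ)₂₁) / (2 sinθ) = (-0.060744, +0.983856, -0.168340)
rvec = θ·k = (-0.030223, +0.489514, -0.083757)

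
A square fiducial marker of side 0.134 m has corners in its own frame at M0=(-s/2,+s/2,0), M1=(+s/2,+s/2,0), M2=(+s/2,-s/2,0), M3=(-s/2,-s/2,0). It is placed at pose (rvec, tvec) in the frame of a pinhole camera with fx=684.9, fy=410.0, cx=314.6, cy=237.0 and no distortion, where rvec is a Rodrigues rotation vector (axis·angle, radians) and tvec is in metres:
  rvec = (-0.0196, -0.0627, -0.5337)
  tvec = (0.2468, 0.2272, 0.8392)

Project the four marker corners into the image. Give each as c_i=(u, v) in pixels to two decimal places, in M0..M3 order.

c0=(497.86, 393.64) c1=(589.45, 358.95) c2=(533.99, 302.85) c3=(441.85, 336.94)

Intrinsics K: fx=684.9, fy=410.0, cx=314.6, cy=237.0
Marker side s = 0.134 m; corners in marker frame (Z=0):
  M0 = (-0.0670, +0.0670, 0)
  M1 = (+0.0670, +0.0670, 0)
  M2 = (+0.0670, -0.0670, 0)
  M3 = (-0.0670, -0.0670, 0)
rvec = (-0.0196, -0.0627, -0.5337), |rvec| = θ = 0.53773 rad = 30.810°
Rodrigues: sinθ=0.51219, 1−cosθ=0.14113; R = I + sinθ·[k]× + (1−cosθ)·[k]×²:
    [+0.85906 +0.50895 -0.05462]
    [-0.50775 +0.86079 +0.03500]
    [+0.06483 -0.00234 +0.99789]
t = (0.2468, 0.2272, 0.8392) m
M0: Pc = R·M0+t = (+0.22334, +0.31889, +0.83470); u = 684.9·(+0.22334)/0.83470 + 314.6 = 497.8601, v = 410.0·(+0.31889)/0.83470 + 237.0 = 393.6382
M1: Pc = R·M1+t = (+0.33846, +0.25085, +0.84339); u = 684.9·(+0.33846)/0.84339 + 314.6 = 589.4549, v = 410.0·(+0.25085)/0.84339 + 237.0 = 358.9489
M2: Pc = R·M2+t = (+0.27026, +0.13551, +0.84370); u = 684.9·(+0.27026)/0.84370 + 314.6 = 533.9901, v = 410.0·(+0.13551)/0.84370 + 237.0 = 302.8506
M3: Pc = R·M3+t = (+0.15514, +0.20355, +0.83501); u = 684.9·(+0.15514)/0.83501 + 314.6 = 441.8526, v = 410.0·(+0.20355)/0.83501 + 237.0 = 336.9432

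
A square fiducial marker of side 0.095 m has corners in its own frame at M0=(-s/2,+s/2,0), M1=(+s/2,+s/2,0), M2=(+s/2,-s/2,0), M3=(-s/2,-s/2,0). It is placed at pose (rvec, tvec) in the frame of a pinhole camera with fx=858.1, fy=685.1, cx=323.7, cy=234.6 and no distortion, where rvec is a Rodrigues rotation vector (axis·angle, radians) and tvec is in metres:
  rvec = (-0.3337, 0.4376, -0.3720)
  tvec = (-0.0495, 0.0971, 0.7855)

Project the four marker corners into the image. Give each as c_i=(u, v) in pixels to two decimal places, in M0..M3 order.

Intrinsics K: fx=858.1, fy=685.1, cx=323.7, cy=234.6
Marker side s = 0.095 m; corners in marker frame (Z=0):
  M0 = (-0.0475, +0.0475, 0)
  M1 = (+0.0475, +0.0475, 0)
  M2 = (+0.0475, -0.0475, 0)
  M3 = (-0.0475, -0.0475, 0)
rvec = (-0.3337, 0.4376, -0.3720), |rvec| = θ = 0.66425 rad = 38.059°
Rodrigues: sinθ=0.61647, 1−cosθ=0.21262; R = I + sinθ·[k]× + (1−cosθ)·[k]×²:
    [+0.84104 +0.27487 +0.46594]
    [-0.41561 +0.87965 +0.23125]
    [-0.34630 -0.38814 +0.85406]
t = (-0.0495, 0.0971, 0.7855) m
M0: Pc = R·M0+t = (-0.07639, +0.15863, +0.78351); u = 858.1·(-0.07639)/0.78351 + 323.7 = 240.0349, v = 685.1·(+0.15863)/0.78351 + 234.6 = 373.3010
M1: Pc = R·M1+t = (+0.00351, +0.11914, +0.75061); u = 858.1·(+0.00351)/0.75061 + 323.7 = 327.7077, v = 685.1·(+0.11914)/0.75061 + 234.6 = 343.3434
M2: Pc = R·M2+t = (-0.02261, +0.03557, +0.78749); u = 858.1·(-0.02261)/0.78749 + 323.7 = 299.0657, v = 685.1·(+0.03557)/0.78749 + 234.6 = 265.5496
M3: Pc = R·M3+t = (-0.10251, +0.07506, +0.82039); u = 858.1·(-0.10251)/0.82039 + 323.7 = 216.4820, v = 685.1·(+0.07506)/0.82039 + 234.6 = 297.2804

c0=(240.03, 373.30) c1=(327.71, 343.34) c2=(299.07, 265.55) c3=(216.48, 297.28)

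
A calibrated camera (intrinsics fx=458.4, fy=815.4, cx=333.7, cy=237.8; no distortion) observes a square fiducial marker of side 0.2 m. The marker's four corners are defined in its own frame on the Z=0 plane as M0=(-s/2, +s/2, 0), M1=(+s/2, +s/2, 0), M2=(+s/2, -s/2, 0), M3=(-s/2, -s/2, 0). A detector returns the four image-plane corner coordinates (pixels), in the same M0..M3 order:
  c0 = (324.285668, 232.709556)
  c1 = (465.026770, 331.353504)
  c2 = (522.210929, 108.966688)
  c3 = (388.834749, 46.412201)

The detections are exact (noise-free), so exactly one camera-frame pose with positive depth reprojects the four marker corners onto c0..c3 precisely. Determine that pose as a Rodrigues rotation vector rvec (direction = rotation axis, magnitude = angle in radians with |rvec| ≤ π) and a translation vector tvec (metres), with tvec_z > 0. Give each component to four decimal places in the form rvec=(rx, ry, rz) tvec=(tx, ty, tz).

Intrinsics K: fx=458.4, fy=815.4, cx=333.7, cy=237.8
Marker side s = 0.2 m; corners in marker frame (Z=0):
  M0 = (-0.1000, +0.1000, 0)
  M1 = (+0.1000, +0.1000, 0)
  M2 = (+0.1000, -0.1000, 0)
  M3 = (-0.1000, -0.1000, 0)
Detected image corners:
  c0 = (324.285668, 232.709556) px
  c1 = (465.026770, 331.353504) px
  c2 = (522.210929, 108.966688) px
  c3 = (388.834749, 46.412201) px
Planar DLT: solve 8×8 A·h = b for H (H[2,2]=1):
  H  [+403.16300 -544.59464 +422.26934]
  H  [+278.98788 +914.60190 +171.45017]
  H  [-0.66126 -0.56234 +1.00000]
B = K⁻¹H; ‖b₁‖=1.604827, ‖b₂‖=1.604827; λ = 2/(‖b₁‖+‖b₂‖) = 0.623120, sign → tz>0 ⇒ λ=+0.623120
r₁ = λ·B[:,0] = (+0.84799,+0.33337,-0.41204); r₂ = λ·B[:,1] = (-0.48521,+0.80112,-0.35040)
r₃ = r₁×r₂ = (+0.21328,+0.49707,+0.84109); SVD([r₁ r₂ r₃]) → R = UVᵀ:
  R  [+0.84799 -0.48521 +0.21328]
  R  [+0.33337 +0.80112 +0.49707]
  R  [-0.41204 -0.35040 +0.84109]
t = (+0.12040, -0.05070, +0.62312) m
tr R = 2.490201; θ = arccos((tr R − 1)/2) = 0.730111 rad = 41.832°
axis k = ((R−Rᵀ)₃₂, (R−Rᵀ)₁₃, (R−Rᵀ)₂₁) / (2 sinθ) = (-0.635330, +0.468796, +0.613666)
rvec = θ·k = (-0.463861, +0.342273, +0.448044)

rvec=(-0.4639, 0.3423, 0.4480) tvec=(0.1204, -0.0507, 0.6231)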